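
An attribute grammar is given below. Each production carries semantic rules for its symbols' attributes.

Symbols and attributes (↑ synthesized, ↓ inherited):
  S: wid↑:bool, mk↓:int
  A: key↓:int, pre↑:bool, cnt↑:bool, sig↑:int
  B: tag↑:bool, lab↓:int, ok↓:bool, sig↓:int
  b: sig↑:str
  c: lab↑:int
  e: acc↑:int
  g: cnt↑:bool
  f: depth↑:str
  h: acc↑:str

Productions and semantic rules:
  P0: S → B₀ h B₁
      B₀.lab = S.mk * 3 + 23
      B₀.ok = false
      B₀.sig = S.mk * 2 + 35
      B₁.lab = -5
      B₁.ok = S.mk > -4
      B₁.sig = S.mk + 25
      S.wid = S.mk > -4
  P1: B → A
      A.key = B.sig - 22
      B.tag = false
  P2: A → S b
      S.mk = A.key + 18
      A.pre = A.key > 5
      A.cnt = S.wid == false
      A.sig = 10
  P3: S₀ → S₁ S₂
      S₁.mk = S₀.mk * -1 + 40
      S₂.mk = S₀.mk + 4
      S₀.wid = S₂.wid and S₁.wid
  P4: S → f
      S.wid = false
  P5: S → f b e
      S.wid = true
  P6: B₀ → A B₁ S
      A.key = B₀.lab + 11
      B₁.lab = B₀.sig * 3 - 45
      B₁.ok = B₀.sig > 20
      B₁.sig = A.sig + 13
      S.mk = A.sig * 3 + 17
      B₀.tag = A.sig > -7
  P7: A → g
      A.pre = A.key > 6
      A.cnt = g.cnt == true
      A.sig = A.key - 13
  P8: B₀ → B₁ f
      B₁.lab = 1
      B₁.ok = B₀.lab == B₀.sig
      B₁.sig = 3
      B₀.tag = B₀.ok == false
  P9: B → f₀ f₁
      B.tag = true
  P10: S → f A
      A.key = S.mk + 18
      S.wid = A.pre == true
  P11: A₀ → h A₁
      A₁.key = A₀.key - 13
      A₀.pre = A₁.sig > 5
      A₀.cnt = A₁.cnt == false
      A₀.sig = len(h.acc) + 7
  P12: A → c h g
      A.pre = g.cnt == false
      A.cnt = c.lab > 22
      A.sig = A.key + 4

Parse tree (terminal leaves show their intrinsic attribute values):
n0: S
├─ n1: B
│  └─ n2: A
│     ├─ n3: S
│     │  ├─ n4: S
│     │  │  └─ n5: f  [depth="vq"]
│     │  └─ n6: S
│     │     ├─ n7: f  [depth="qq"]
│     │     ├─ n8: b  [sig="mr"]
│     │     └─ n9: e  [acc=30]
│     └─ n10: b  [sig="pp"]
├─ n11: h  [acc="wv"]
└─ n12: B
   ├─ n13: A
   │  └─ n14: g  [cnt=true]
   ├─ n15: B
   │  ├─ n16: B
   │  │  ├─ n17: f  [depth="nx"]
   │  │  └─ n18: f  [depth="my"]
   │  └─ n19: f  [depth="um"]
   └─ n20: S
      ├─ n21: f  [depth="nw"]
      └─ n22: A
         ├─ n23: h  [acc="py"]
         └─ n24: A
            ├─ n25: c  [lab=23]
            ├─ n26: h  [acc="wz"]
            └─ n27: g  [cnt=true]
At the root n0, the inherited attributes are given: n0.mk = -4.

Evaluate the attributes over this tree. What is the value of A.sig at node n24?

1. n0.mk = -4  [given at root]
2. n1.lab = 11  [S.mk * 3 + 23]
3. n1.ok = false  [false]
4. n1.sig = 27  [S.mk * 2 + 35]
5. n2.key = 5  [B.sig - 22]
6. n3.mk = 23  [A.key + 18]
7. n4.mk = 17  [S₀.mk * -1 + 40]
8. n5.depth = "vq"  [terminal]
9. n4.wid = false  [false]
10. n6.mk = 27  [S₀.mk + 4]
11. n7.depth = "qq"  [terminal]
12. n8.sig = "mr"  [terminal]
13. n9.acc = 30  [terminal]
14. n6.wid = true  [true]
15. n3.wid = false  [S₂.wid and S₁.wid]
16. n10.sig = "pp"  [terminal]
17. n2.pre = false  [A.key > 5]
18. n2.cnt = true  [S.wid == false]
19. n2.sig = 10  [10]
20. n1.tag = false  [false]
21. n11.acc = "wv"  [terminal]
22. n12.lab = -5  [-5]
23. n12.ok = false  [S.mk > -4]
24. n12.sig = 21  [S.mk + 25]
25. n13.key = 6  [B₀.lab + 11]
26. n14.cnt = true  [terminal]
27. n13.pre = false  [A.key > 6]
28. n13.cnt = true  [g.cnt == true]
29. n13.sig = -7  [A.key - 13]
30. n15.lab = 18  [B₀.sig * 3 - 45]
31. n15.ok = true  [B₀.sig > 20]
32. n15.sig = 6  [A.sig + 13]
33. n16.lab = 1  [1]
34. n16.ok = false  [B₀.lab == B₀.sig]
35. n16.sig = 3  [3]
36. n17.depth = "nx"  [terminal]
37. n18.depth = "my"  [terminal]
38. n16.tag = true  [true]
39. n19.depth = "um"  [terminal]
40. n15.tag = false  [B₀.ok == false]
41. n20.mk = -4  [A.sig * 3 + 17]
42. n21.depth = "nw"  [terminal]
43. n22.key = 14  [S.mk + 18]
44. n23.acc = "py"  [terminal]
45. n24.key = 1  [A₀.key - 13]
46. n25.lab = 23  [terminal]
47. n26.acc = "wz"  [terminal]
48. n27.cnt = true  [terminal]
49. n24.pre = false  [g.cnt == false]
50. n24.cnt = true  [c.lab > 22]
51. n24.sig = 5  [A.key + 4]
52. n22.pre = false  [A₁.sig > 5]
53. n22.cnt = false  [A₁.cnt == false]
54. n22.sig = 9  [len(h.acc) + 7]
55. n20.wid = false  [A.pre == true]
56. n12.tag = false  [A.sig > -7]
57. n0.wid = false  [S.mk > -4]

5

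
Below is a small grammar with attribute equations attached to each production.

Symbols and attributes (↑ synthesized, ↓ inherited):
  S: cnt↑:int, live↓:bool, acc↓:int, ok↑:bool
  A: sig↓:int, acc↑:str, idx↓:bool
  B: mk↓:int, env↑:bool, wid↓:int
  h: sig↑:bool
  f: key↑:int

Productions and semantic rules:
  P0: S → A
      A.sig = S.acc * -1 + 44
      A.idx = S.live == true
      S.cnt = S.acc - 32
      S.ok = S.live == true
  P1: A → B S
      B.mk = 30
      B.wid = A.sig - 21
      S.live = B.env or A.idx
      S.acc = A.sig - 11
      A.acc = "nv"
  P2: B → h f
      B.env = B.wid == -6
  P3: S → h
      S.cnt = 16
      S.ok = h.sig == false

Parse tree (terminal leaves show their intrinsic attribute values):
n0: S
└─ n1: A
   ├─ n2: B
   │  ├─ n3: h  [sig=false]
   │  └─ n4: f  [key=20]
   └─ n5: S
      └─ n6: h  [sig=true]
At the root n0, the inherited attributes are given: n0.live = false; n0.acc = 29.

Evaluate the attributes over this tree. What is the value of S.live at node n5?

true

1. n0.live = false  [given at root]
2. n0.acc = 29  [given at root]
3. n1.sig = 15  [S.acc * -1 + 44]
4. n1.idx = false  [S.live == true]
5. n2.mk = 30  [30]
6. n2.wid = -6  [A.sig - 21]
7. n3.sig = false  [terminal]
8. n4.key = 20  [terminal]
9. n2.env = true  [B.wid == -6]
10. n5.live = true  [B.env or A.idx]
11. n5.acc = 4  [A.sig - 11]
12. n6.sig = true  [terminal]
13. n5.cnt = 16  [16]
14. n5.ok = false  [h.sig == false]
15. n1.acc = "nv"  ["nv"]
16. n0.cnt = -3  [S.acc - 32]
17. n0.ok = false  [S.live == true]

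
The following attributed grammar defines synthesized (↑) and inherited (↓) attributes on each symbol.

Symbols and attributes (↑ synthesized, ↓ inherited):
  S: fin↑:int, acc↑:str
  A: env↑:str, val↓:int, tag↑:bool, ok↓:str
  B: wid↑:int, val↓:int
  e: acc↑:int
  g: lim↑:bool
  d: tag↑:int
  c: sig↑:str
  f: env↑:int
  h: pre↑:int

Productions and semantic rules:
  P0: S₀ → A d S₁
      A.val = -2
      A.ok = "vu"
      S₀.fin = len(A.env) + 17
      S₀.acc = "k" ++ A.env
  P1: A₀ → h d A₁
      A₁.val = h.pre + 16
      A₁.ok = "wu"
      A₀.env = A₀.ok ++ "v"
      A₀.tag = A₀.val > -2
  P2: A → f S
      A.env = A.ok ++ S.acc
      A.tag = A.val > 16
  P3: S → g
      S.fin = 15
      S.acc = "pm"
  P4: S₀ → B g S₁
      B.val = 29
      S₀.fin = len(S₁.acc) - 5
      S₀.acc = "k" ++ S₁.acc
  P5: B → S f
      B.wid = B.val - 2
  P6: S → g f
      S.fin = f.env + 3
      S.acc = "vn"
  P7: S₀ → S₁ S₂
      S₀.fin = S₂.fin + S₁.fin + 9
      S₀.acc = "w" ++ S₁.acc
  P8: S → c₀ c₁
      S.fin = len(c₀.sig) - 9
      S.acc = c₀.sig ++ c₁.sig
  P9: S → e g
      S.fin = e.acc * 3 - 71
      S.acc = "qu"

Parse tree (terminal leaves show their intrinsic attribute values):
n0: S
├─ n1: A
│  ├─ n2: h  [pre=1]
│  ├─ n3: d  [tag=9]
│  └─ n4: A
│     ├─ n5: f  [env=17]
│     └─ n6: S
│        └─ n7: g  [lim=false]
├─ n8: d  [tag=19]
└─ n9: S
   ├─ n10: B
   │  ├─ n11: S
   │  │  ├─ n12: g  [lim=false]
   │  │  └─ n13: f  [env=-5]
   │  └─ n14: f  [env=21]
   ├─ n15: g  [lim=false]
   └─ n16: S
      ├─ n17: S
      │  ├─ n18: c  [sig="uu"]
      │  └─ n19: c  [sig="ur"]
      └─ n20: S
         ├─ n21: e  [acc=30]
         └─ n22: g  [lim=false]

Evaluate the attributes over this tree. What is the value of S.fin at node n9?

0

1. n1.val = -2  [-2]
2. n1.ok = "vu"  ["vu"]
3. n2.pre = 1  [terminal]
4. n3.tag = 9  [terminal]
5. n4.val = 17  [h.pre + 16]
6. n4.ok = "wu"  ["wu"]
7. n5.env = 17  [terminal]
8. n7.lim = false  [terminal]
9. n6.fin = 15  [15]
10. n6.acc = "pm"  ["pm"]
11. n4.env = "wupm"  [A.ok ++ S.acc]
12. n4.tag = true  [A.val > 16]
13. n1.env = "vuv"  [A₀.ok ++ "v"]
14. n1.tag = false  [A₀.val > -2]
15. n8.tag = 19  [terminal]
16. n10.val = 29  [29]
17. n12.lim = false  [terminal]
18. n13.env = -5  [terminal]
19. n11.fin = -2  [f.env + 3]
20. n11.acc = "vn"  ["vn"]
21. n14.env = 21  [terminal]
22. n10.wid = 27  [B.val - 2]
23. n15.lim = false  [terminal]
24. n18.sig = "uu"  [terminal]
25. n19.sig = "ur"  [terminal]
26. n17.fin = -7  [len(c₀.sig) - 9]
27. n17.acc = "uuur"  [c₀.sig ++ c₁.sig]
28. n21.acc = 30  [terminal]
29. n22.lim = false  [terminal]
30. n20.fin = 19  [e.acc * 3 - 71]
31. n20.acc = "qu"  ["qu"]
32. n16.fin = 21  [S₂.fin + S₁.fin + 9]
33. n16.acc = "wuuur"  ["w" ++ S₁.acc]
34. n9.fin = 0  [len(S₁.acc) - 5]
35. n9.acc = "kwuuur"  ["k" ++ S₁.acc]
36. n0.fin = 20  [len(A.env) + 17]
37. n0.acc = "kvuv"  ["k" ++ A.env]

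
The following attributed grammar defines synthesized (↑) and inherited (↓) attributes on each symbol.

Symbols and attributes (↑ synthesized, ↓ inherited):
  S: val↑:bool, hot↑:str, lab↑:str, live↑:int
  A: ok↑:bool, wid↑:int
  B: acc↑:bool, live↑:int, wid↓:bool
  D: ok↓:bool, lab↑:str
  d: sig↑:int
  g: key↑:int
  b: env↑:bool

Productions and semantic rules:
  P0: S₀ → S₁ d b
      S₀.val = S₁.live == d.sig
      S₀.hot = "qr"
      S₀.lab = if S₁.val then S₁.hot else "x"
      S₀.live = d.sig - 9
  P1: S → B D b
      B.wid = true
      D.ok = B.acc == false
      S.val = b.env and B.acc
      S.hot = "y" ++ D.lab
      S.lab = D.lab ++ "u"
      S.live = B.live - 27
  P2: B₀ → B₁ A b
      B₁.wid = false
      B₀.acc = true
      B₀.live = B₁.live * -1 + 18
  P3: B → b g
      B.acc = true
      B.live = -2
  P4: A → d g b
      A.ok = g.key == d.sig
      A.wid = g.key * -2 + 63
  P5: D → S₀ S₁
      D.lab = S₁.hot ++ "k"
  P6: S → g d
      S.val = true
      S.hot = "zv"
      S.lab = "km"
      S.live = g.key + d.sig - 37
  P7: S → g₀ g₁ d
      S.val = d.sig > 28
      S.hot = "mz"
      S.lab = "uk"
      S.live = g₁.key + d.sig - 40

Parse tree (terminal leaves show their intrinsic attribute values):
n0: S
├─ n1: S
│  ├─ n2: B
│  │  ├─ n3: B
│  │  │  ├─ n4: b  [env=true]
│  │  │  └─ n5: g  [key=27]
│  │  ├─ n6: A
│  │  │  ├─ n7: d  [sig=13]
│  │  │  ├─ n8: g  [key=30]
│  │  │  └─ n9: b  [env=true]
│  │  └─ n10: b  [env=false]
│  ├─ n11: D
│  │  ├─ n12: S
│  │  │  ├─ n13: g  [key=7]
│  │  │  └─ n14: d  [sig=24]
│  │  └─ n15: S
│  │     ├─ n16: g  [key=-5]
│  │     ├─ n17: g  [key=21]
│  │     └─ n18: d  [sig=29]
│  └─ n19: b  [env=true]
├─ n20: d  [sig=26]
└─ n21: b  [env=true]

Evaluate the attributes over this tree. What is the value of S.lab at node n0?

"ymzk"

1. n2.wid = true  [true]
2. n3.wid = false  [false]
3. n4.env = true  [terminal]
4. n5.key = 27  [terminal]
5. n3.acc = true  [true]
6. n3.live = -2  [-2]
7. n7.sig = 13  [terminal]
8. n8.key = 30  [terminal]
9. n9.env = true  [terminal]
10. n6.ok = false  [g.key == d.sig]
11. n6.wid = 3  [g.key * -2 + 63]
12. n10.env = false  [terminal]
13. n2.acc = true  [true]
14. n2.live = 20  [B₁.live * -1 + 18]
15. n11.ok = false  [B.acc == false]
16. n13.key = 7  [terminal]
17. n14.sig = 24  [terminal]
18. n12.val = true  [true]
19. n12.hot = "zv"  ["zv"]
20. n12.lab = "km"  ["km"]
21. n12.live = -6  [g.key + d.sig - 37]
22. n16.key = -5  [terminal]
23. n17.key = 21  [terminal]
24. n18.sig = 29  [terminal]
25. n15.val = true  [d.sig > 28]
26. n15.hot = "mz"  ["mz"]
27. n15.lab = "uk"  ["uk"]
28. n15.live = 10  [g₁.key + d.sig - 40]
29. n11.lab = "mzk"  [S₁.hot ++ "k"]
30. n19.env = true  [terminal]
31. n1.val = true  [b.env and B.acc]
32. n1.hot = "ymzk"  ["y" ++ D.lab]
33. n1.lab = "mzku"  [D.lab ++ "u"]
34. n1.live = -7  [B.live - 27]
35. n20.sig = 26  [terminal]
36. n21.env = true  [terminal]
37. n0.val = false  [S₁.live == d.sig]
38. n0.hot = "qr"  ["qr"]
39. n0.lab = "ymzk"  [if S₁.val then S₁.hot else "x"]
40. n0.live = 17  [d.sig - 9]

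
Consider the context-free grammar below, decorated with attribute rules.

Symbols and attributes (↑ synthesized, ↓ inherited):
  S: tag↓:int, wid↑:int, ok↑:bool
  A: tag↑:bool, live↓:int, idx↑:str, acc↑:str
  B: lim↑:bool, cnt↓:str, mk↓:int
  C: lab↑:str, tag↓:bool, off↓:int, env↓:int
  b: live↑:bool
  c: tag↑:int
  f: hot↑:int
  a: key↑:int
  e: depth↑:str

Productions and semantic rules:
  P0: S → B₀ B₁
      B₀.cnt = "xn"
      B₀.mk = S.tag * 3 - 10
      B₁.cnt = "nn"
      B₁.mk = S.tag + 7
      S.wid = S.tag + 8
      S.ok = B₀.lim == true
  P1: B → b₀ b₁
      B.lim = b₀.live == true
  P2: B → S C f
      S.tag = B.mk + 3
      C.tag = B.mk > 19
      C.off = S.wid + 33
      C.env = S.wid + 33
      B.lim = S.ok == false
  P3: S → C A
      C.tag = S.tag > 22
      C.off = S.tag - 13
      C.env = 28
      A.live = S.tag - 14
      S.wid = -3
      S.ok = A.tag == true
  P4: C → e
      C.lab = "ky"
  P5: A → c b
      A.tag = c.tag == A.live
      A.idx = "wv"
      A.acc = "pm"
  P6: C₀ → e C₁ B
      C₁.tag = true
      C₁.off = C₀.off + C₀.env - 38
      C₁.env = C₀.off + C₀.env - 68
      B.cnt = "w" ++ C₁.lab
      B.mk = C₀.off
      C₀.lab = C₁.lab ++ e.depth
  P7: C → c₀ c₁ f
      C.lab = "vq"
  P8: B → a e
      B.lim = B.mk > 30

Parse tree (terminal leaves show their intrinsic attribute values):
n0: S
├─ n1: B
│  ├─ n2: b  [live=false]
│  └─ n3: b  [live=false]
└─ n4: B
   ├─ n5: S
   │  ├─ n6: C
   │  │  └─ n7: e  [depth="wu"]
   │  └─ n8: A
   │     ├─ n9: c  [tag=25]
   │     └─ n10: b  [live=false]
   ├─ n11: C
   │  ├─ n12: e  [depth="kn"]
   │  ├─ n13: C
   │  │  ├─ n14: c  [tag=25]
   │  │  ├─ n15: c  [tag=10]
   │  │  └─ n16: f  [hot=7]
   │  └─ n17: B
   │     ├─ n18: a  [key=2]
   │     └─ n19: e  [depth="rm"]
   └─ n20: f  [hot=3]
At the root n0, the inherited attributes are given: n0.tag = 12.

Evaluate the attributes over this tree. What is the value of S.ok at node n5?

1. n0.tag = 12  [given at root]
2. n1.cnt = "xn"  ["xn"]
3. n1.mk = 26  [S.tag * 3 - 10]
4. n2.live = false  [terminal]
5. n3.live = false  [terminal]
6. n1.lim = false  [b₀.live == true]
7. n4.cnt = "nn"  ["nn"]
8. n4.mk = 19  [S.tag + 7]
9. n5.tag = 22  [B.mk + 3]
10. n6.tag = false  [S.tag > 22]
11. n6.off = 9  [S.tag - 13]
12. n6.env = 28  [28]
13. n7.depth = "wu"  [terminal]
14. n6.lab = "ky"  ["ky"]
15. n8.live = 8  [S.tag - 14]
16. n9.tag = 25  [terminal]
17. n10.live = false  [terminal]
18. n8.tag = false  [c.tag == A.live]
19. n8.idx = "wv"  ["wv"]
20. n8.acc = "pm"  ["pm"]
21. n5.wid = -3  [-3]
22. n5.ok = false  [A.tag == true]
23. n11.tag = false  [B.mk > 19]
24. n11.off = 30  [S.wid + 33]
25. n11.env = 30  [S.wid + 33]
26. n12.depth = "kn"  [terminal]
27. n13.tag = true  [true]
28. n13.off = 22  [C₀.off + C₀.env - 38]
29. n13.env = -8  [C₀.off + C₀.env - 68]
30. n14.tag = 25  [terminal]
31. n15.tag = 10  [terminal]
32. n16.hot = 7  [terminal]
33. n13.lab = "vq"  ["vq"]
34. n17.cnt = "wvq"  ["w" ++ C₁.lab]
35. n17.mk = 30  [C₀.off]
36. n18.key = 2  [terminal]
37. n19.depth = "rm"  [terminal]
38. n17.lim = false  [B.mk > 30]
39. n11.lab = "vqkn"  [C₁.lab ++ e.depth]
40. n20.hot = 3  [terminal]
41. n4.lim = true  [S.ok == false]
42. n0.wid = 20  [S.tag + 8]
43. n0.ok = false  [B₀.lim == true]

false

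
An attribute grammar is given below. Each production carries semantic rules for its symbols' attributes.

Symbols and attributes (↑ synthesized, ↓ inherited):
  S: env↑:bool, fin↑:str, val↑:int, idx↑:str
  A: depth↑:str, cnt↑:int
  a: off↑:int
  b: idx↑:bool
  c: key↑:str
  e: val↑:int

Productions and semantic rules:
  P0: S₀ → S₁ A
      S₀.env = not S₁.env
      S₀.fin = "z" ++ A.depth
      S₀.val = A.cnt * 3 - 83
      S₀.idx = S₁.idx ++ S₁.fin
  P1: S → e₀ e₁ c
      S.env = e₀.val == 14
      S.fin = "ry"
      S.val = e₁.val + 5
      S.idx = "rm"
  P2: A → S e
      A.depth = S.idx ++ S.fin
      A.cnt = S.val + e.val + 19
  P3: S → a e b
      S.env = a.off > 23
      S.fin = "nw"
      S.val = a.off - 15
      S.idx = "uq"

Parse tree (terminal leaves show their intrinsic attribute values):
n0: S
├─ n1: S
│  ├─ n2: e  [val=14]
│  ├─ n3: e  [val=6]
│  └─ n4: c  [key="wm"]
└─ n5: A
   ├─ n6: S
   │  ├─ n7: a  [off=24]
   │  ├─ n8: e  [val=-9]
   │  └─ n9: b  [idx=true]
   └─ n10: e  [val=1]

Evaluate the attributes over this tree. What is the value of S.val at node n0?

1. n2.val = 14  [terminal]
2. n3.val = 6  [terminal]
3. n4.key = "wm"  [terminal]
4. n1.env = true  [e₀.val == 14]
5. n1.fin = "ry"  ["ry"]
6. n1.val = 11  [e₁.val + 5]
7. n1.idx = "rm"  ["rm"]
8. n7.off = 24  [terminal]
9. n8.val = -9  [terminal]
10. n9.idx = true  [terminal]
11. n6.env = true  [a.off > 23]
12. n6.fin = "nw"  ["nw"]
13. n6.val = 9  [a.off - 15]
14. n6.idx = "uq"  ["uq"]
15. n10.val = 1  [terminal]
16. n5.depth = "uqnw"  [S.idx ++ S.fin]
17. n5.cnt = 29  [S.val + e.val + 19]
18. n0.env = false  [not S₁.env]
19. n0.fin = "zuqnw"  ["z" ++ A.depth]
20. n0.val = 4  [A.cnt * 3 - 83]
21. n0.idx = "rmry"  [S₁.idx ++ S₁.fin]

4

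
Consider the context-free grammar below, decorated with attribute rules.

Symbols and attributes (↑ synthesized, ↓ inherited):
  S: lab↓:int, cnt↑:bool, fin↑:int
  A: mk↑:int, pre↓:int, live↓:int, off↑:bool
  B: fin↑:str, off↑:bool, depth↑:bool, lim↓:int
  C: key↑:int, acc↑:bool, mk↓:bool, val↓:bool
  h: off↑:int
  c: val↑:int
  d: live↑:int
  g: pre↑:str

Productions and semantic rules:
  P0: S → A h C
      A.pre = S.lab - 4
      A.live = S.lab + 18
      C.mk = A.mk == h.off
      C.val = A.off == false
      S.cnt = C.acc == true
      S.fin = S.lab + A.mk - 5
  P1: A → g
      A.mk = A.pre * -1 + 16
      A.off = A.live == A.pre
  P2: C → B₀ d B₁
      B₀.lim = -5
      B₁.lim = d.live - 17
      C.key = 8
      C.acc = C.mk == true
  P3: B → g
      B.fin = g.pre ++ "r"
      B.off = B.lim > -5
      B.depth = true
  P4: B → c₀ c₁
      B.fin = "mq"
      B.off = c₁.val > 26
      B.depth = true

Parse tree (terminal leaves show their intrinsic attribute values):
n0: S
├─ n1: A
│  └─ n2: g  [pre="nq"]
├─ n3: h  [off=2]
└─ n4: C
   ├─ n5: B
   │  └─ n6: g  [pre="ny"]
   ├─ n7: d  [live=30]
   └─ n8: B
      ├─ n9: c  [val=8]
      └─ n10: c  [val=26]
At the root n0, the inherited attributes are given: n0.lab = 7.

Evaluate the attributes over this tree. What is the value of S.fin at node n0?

1. n0.lab = 7  [given at root]
2. n1.pre = 3  [S.lab - 4]
3. n1.live = 25  [S.lab + 18]
4. n2.pre = "nq"  [terminal]
5. n1.mk = 13  [A.pre * -1 + 16]
6. n1.off = false  [A.live == A.pre]
7. n3.off = 2  [terminal]
8. n4.mk = false  [A.mk == h.off]
9. n4.val = true  [A.off == false]
10. n5.lim = -5  [-5]
11. n6.pre = "ny"  [terminal]
12. n5.fin = "nyr"  [g.pre ++ "r"]
13. n5.off = false  [B.lim > -5]
14. n5.depth = true  [true]
15. n7.live = 30  [terminal]
16. n8.lim = 13  [d.live - 17]
17. n9.val = 8  [terminal]
18. n10.val = 26  [terminal]
19. n8.fin = "mq"  ["mq"]
20. n8.off = false  [c₁.val > 26]
21. n8.depth = true  [true]
22. n4.key = 8  [8]
23. n4.acc = false  [C.mk == true]
24. n0.cnt = false  [C.acc == true]
25. n0.fin = 15  [S.lab + A.mk - 5]

15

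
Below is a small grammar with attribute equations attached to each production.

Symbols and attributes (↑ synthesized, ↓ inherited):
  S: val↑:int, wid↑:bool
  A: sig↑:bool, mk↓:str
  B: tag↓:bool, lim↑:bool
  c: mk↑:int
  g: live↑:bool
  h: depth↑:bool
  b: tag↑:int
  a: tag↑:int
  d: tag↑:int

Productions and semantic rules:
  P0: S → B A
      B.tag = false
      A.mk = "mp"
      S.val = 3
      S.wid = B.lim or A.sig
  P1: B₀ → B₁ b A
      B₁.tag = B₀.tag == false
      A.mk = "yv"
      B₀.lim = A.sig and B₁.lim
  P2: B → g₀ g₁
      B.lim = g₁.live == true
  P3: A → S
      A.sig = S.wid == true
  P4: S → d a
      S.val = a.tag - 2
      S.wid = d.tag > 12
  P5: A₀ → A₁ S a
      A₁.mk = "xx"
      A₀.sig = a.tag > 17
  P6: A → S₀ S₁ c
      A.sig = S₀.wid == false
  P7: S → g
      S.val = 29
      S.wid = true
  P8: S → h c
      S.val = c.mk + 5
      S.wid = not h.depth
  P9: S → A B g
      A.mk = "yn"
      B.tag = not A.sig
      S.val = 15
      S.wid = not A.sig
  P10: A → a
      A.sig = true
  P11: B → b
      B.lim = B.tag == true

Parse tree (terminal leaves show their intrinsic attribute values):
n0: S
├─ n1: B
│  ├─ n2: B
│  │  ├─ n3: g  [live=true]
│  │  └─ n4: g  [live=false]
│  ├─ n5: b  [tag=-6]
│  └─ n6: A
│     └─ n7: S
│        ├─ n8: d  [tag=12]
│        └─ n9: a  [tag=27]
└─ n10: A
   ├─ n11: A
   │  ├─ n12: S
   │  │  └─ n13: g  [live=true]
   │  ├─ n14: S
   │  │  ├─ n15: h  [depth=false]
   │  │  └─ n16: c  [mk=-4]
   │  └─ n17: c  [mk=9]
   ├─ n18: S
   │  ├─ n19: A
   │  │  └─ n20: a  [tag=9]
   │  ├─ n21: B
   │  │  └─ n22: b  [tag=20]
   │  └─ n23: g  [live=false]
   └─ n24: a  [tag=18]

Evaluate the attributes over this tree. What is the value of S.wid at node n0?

true

1. n1.tag = false  [false]
2. n2.tag = true  [B₀.tag == false]
3. n3.live = true  [terminal]
4. n4.live = false  [terminal]
5. n2.lim = false  [g₁.live == true]
6. n5.tag = -6  [terminal]
7. n6.mk = "yv"  ["yv"]
8. n8.tag = 12  [terminal]
9. n9.tag = 27  [terminal]
10. n7.val = 25  [a.tag - 2]
11. n7.wid = false  [d.tag > 12]
12. n6.sig = false  [S.wid == true]
13. n1.lim = false  [A.sig and B₁.lim]
14. n10.mk = "mp"  ["mp"]
15. n11.mk = "xx"  ["xx"]
16. n13.live = true  [terminal]
17. n12.val = 29  [29]
18. n12.wid = true  [true]
19. n15.depth = false  [terminal]
20. n16.mk = -4  [terminal]
21. n14.val = 1  [c.mk + 5]
22. n14.wid = true  [not h.depth]
23. n17.mk = 9  [terminal]
24. n11.sig = false  [S₀.wid == false]
25. n19.mk = "yn"  ["yn"]
26. n20.tag = 9  [terminal]
27. n19.sig = true  [true]
28. n21.tag = false  [not A.sig]
29. n22.tag = 20  [terminal]
30. n21.lim = false  [B.tag == true]
31. n23.live = false  [terminal]
32. n18.val = 15  [15]
33. n18.wid = false  [not A.sig]
34. n24.tag = 18  [terminal]
35. n10.sig = true  [a.tag > 17]
36. n0.val = 3  [3]
37. n0.wid = true  [B.lim or A.sig]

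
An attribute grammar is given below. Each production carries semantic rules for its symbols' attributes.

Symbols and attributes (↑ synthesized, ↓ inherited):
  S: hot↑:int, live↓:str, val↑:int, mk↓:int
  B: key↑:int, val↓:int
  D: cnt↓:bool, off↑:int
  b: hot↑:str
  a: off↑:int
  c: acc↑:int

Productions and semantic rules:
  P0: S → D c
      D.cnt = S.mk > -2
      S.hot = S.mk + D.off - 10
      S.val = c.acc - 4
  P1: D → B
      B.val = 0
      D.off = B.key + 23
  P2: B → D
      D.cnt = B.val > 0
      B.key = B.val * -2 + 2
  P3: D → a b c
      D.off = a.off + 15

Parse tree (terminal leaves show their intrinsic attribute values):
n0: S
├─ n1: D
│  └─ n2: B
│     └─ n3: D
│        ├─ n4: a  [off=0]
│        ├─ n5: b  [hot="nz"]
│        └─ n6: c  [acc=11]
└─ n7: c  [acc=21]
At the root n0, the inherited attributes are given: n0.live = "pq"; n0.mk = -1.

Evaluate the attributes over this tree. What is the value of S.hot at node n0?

14

1. n0.live = "pq"  [given at root]
2. n0.mk = -1  [given at root]
3. n1.cnt = true  [S.mk > -2]
4. n2.val = 0  [0]
5. n3.cnt = false  [B.val > 0]
6. n4.off = 0  [terminal]
7. n5.hot = "nz"  [terminal]
8. n6.acc = 11  [terminal]
9. n3.off = 15  [a.off + 15]
10. n2.key = 2  [B.val * -2 + 2]
11. n1.off = 25  [B.key + 23]
12. n7.acc = 21  [terminal]
13. n0.hot = 14  [S.mk + D.off - 10]
14. n0.val = 17  [c.acc - 4]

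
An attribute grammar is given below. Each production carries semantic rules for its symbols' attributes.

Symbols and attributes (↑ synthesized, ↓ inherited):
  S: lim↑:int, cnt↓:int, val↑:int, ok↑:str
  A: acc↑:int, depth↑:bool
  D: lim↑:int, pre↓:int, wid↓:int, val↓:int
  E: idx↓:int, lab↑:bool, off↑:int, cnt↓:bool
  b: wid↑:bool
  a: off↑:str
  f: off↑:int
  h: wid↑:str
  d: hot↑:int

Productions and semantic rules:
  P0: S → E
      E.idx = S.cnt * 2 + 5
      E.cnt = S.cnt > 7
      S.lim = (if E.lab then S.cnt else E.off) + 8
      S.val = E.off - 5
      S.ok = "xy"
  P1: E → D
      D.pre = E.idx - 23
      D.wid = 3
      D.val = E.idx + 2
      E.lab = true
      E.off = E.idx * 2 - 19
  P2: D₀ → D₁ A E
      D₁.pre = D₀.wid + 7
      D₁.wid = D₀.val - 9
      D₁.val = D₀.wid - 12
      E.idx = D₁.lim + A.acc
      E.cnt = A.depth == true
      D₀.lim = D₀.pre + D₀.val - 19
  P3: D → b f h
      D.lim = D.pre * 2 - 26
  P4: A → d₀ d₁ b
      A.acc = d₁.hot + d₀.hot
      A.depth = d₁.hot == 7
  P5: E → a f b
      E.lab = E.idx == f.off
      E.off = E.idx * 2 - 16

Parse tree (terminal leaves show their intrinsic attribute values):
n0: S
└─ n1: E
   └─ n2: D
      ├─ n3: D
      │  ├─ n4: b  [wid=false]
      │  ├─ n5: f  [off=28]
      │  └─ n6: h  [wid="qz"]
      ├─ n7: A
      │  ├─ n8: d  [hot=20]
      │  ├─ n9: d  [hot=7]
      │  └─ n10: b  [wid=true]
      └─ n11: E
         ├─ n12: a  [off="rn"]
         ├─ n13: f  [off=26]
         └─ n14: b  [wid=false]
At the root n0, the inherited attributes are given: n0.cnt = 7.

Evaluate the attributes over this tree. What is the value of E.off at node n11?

1. n0.cnt = 7  [given at root]
2. n1.idx = 19  [S.cnt * 2 + 5]
3. n1.cnt = false  [S.cnt > 7]
4. n2.pre = -4  [E.idx - 23]
5. n2.wid = 3  [3]
6. n2.val = 21  [E.idx + 2]
7. n3.pre = 10  [D₀.wid + 7]
8. n3.wid = 12  [D₀.val - 9]
9. n3.val = -9  [D₀.wid - 12]
10. n4.wid = false  [terminal]
11. n5.off = 28  [terminal]
12. n6.wid = "qz"  [terminal]
13. n3.lim = -6  [D.pre * 2 - 26]
14. n8.hot = 20  [terminal]
15. n9.hot = 7  [terminal]
16. n10.wid = true  [terminal]
17. n7.acc = 27  [d₁.hot + d₀.hot]
18. n7.depth = true  [d₁.hot == 7]
19. n11.idx = 21  [D₁.lim + A.acc]
20. n11.cnt = true  [A.depth == true]
21. n12.off = "rn"  [terminal]
22. n13.off = 26  [terminal]
23. n14.wid = false  [terminal]
24. n11.lab = false  [E.idx == f.off]
25. n11.off = 26  [E.idx * 2 - 16]
26. n2.lim = -2  [D₀.pre + D₀.val - 19]
27. n1.lab = true  [true]
28. n1.off = 19  [E.idx * 2 - 19]
29. n0.lim = 15  [(if E.lab then S.cnt else E.off) + 8]
30. n0.val = 14  [E.off - 5]
31. n0.ok = "xy"  ["xy"]

26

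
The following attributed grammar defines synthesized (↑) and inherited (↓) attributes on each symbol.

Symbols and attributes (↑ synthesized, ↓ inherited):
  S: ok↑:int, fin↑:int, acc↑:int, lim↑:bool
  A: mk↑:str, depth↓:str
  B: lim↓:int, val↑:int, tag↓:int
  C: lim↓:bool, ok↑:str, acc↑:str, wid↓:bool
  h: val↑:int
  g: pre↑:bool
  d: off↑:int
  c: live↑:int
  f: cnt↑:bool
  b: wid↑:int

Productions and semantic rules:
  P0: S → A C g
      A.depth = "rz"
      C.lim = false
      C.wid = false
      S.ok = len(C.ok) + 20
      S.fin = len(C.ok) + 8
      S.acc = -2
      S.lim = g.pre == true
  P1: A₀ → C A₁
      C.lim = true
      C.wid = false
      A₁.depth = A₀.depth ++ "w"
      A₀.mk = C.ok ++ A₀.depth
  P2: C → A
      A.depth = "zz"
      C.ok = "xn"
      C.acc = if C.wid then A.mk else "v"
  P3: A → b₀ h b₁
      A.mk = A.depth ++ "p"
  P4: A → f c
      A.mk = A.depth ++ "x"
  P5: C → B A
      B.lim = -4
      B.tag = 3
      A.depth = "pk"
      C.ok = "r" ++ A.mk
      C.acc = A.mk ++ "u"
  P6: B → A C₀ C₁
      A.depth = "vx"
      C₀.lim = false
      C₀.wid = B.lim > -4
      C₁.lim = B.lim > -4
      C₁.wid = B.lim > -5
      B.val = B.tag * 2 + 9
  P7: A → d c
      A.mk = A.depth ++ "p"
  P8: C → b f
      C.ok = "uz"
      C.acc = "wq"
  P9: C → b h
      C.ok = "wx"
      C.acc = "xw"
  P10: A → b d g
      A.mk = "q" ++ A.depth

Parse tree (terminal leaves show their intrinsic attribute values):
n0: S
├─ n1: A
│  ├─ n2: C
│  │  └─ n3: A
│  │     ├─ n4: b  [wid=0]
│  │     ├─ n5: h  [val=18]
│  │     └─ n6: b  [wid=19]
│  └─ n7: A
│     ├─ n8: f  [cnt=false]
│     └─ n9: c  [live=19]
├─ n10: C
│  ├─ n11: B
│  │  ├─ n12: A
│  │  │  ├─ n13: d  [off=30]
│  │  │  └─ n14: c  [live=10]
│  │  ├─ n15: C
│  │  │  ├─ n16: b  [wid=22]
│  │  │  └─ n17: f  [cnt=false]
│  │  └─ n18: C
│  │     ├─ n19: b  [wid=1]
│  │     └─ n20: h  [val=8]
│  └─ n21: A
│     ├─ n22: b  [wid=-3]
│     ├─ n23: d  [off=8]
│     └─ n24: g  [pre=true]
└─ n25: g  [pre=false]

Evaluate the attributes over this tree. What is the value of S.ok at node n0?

1. n1.depth = "rz"  ["rz"]
2. n2.lim = true  [true]
3. n2.wid = false  [false]
4. n3.depth = "zz"  ["zz"]
5. n4.wid = 0  [terminal]
6. n5.val = 18  [terminal]
7. n6.wid = 19  [terminal]
8. n3.mk = "zzp"  [A.depth ++ "p"]
9. n2.ok = "xn"  ["xn"]
10. n2.acc = "v"  [if C.wid then A.mk else "v"]
11. n7.depth = "rzw"  [A₀.depth ++ "w"]
12. n8.cnt = false  [terminal]
13. n9.live = 19  [terminal]
14. n7.mk = "rzwx"  [A.depth ++ "x"]
15. n1.mk = "xnrz"  [C.ok ++ A₀.depth]
16. n10.lim = false  [false]
17. n10.wid = false  [false]
18. n11.lim = -4  [-4]
19. n11.tag = 3  [3]
20. n12.depth = "vx"  ["vx"]
21. n13.off = 30  [terminal]
22. n14.live = 10  [terminal]
23. n12.mk = "vxp"  [A.depth ++ "p"]
24. n15.lim = false  [false]
25. n15.wid = false  [B.lim > -4]
26. n16.wid = 22  [terminal]
27. n17.cnt = false  [terminal]
28. n15.ok = "uz"  ["uz"]
29. n15.acc = "wq"  ["wq"]
30. n18.lim = false  [B.lim > -4]
31. n18.wid = true  [B.lim > -5]
32. n19.wid = 1  [terminal]
33. n20.val = 8  [terminal]
34. n18.ok = "wx"  ["wx"]
35. n18.acc = "xw"  ["xw"]
36. n11.val = 15  [B.tag * 2 + 9]
37. n21.depth = "pk"  ["pk"]
38. n22.wid = -3  [terminal]
39. n23.off = 8  [terminal]
40. n24.pre = true  [terminal]
41. n21.mk = "qpk"  ["q" ++ A.depth]
42. n10.ok = "rqpk"  ["r" ++ A.mk]
43. n10.acc = "qpku"  [A.mk ++ "u"]
44. n25.pre = false  [terminal]
45. n0.ok = 24  [len(C.ok) + 20]
46. n0.fin = 12  [len(C.ok) + 8]
47. n0.acc = -2  [-2]
48. n0.lim = false  [g.pre == true]

24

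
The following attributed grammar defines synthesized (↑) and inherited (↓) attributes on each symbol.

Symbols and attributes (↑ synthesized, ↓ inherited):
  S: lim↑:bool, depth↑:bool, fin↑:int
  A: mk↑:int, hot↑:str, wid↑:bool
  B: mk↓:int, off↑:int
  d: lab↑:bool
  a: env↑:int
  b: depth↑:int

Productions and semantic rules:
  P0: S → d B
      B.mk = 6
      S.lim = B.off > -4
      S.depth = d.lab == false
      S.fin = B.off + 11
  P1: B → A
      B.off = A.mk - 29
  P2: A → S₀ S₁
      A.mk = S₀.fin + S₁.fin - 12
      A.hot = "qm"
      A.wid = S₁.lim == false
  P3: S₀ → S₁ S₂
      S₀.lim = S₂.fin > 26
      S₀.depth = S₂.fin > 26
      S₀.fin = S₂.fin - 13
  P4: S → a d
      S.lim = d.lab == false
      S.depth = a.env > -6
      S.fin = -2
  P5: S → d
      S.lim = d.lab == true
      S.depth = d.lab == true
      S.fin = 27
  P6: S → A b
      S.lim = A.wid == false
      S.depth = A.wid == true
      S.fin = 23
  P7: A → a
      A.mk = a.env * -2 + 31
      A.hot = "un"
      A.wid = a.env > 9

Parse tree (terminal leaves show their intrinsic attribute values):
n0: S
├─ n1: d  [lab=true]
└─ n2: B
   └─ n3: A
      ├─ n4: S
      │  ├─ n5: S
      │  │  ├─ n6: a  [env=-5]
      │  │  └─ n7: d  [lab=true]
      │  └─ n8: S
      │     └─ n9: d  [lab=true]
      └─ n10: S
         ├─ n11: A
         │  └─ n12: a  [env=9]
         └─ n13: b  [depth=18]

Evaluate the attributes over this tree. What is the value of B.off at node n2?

-4

1. n1.lab = true  [terminal]
2. n2.mk = 6  [6]
3. n6.env = -5  [terminal]
4. n7.lab = true  [terminal]
5. n5.lim = false  [d.lab == false]
6. n5.depth = true  [a.env > -6]
7. n5.fin = -2  [-2]
8. n9.lab = true  [terminal]
9. n8.lim = true  [d.lab == true]
10. n8.depth = true  [d.lab == true]
11. n8.fin = 27  [27]
12. n4.lim = true  [S₂.fin > 26]
13. n4.depth = true  [S₂.fin > 26]
14. n4.fin = 14  [S₂.fin - 13]
15. n12.env = 9  [terminal]
16. n11.mk = 13  [a.env * -2 + 31]
17. n11.hot = "un"  ["un"]
18. n11.wid = false  [a.env > 9]
19. n13.depth = 18  [terminal]
20. n10.lim = true  [A.wid == false]
21. n10.depth = false  [A.wid == true]
22. n10.fin = 23  [23]
23. n3.mk = 25  [S₀.fin + S₁.fin - 12]
24. n3.hot = "qm"  ["qm"]
25. n3.wid = false  [S₁.lim == false]
26. n2.off = -4  [A.mk - 29]
27. n0.lim = false  [B.off > -4]
28. n0.depth = false  [d.lab == false]
29. n0.fin = 7  [B.off + 11]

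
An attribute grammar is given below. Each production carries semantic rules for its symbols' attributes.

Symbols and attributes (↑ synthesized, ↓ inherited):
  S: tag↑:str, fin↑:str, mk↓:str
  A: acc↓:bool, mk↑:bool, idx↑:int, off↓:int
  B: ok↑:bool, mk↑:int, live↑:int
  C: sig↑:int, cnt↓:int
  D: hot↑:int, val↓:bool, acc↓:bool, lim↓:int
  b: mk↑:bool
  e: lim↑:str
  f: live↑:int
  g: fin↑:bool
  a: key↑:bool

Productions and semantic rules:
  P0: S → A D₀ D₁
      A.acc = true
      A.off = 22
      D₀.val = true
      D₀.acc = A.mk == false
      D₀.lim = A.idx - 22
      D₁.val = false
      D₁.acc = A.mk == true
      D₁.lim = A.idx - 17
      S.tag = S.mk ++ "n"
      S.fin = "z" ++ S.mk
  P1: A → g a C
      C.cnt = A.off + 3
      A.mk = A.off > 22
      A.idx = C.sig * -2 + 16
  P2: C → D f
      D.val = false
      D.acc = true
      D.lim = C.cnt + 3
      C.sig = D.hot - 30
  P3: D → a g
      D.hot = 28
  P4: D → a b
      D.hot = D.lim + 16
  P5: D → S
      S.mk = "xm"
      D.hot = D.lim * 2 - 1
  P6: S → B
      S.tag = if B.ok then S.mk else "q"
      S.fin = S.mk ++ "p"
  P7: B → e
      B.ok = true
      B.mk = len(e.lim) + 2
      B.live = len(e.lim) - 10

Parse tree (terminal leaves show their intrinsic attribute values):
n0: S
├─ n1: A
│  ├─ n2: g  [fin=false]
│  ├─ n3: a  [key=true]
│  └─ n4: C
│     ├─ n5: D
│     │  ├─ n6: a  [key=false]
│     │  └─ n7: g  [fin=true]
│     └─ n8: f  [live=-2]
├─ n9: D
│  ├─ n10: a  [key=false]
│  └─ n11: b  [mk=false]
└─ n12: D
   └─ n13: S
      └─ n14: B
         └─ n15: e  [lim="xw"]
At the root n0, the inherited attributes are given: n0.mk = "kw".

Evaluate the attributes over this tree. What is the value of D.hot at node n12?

1. n0.mk = "kw"  [given at root]
2. n1.acc = true  [true]
3. n1.off = 22  [22]
4. n2.fin = false  [terminal]
5. n3.key = true  [terminal]
6. n4.cnt = 25  [A.off + 3]
7. n5.val = false  [false]
8. n5.acc = true  [true]
9. n5.lim = 28  [C.cnt + 3]
10. n6.key = false  [terminal]
11. n7.fin = true  [terminal]
12. n5.hot = 28  [28]
13. n8.live = -2  [terminal]
14. n4.sig = -2  [D.hot - 30]
15. n1.mk = false  [A.off > 22]
16. n1.idx = 20  [C.sig * -2 + 16]
17. n9.val = true  [true]
18. n9.acc = true  [A.mk == false]
19. n9.lim = -2  [A.idx - 22]
20. n10.key = false  [terminal]
21. n11.mk = false  [terminal]
22. n9.hot = 14  [D.lim + 16]
23. n12.val = false  [false]
24. n12.acc = false  [A.mk == true]
25. n12.lim = 3  [A.idx - 17]
26. n13.mk = "xm"  ["xm"]
27. n15.lim = "xw"  [terminal]
28. n14.ok = true  [true]
29. n14.mk = 4  [len(e.lim) + 2]
30. n14.live = -8  [len(e.lim) - 10]
31. n13.tag = "xm"  [if B.ok then S.mk else "q"]
32. n13.fin = "xmp"  [S.mk ++ "p"]
33. n12.hot = 5  [D.lim * 2 - 1]
34. n0.tag = "kwn"  [S.mk ++ "n"]
35. n0.fin = "zkw"  ["z" ++ S.mk]

5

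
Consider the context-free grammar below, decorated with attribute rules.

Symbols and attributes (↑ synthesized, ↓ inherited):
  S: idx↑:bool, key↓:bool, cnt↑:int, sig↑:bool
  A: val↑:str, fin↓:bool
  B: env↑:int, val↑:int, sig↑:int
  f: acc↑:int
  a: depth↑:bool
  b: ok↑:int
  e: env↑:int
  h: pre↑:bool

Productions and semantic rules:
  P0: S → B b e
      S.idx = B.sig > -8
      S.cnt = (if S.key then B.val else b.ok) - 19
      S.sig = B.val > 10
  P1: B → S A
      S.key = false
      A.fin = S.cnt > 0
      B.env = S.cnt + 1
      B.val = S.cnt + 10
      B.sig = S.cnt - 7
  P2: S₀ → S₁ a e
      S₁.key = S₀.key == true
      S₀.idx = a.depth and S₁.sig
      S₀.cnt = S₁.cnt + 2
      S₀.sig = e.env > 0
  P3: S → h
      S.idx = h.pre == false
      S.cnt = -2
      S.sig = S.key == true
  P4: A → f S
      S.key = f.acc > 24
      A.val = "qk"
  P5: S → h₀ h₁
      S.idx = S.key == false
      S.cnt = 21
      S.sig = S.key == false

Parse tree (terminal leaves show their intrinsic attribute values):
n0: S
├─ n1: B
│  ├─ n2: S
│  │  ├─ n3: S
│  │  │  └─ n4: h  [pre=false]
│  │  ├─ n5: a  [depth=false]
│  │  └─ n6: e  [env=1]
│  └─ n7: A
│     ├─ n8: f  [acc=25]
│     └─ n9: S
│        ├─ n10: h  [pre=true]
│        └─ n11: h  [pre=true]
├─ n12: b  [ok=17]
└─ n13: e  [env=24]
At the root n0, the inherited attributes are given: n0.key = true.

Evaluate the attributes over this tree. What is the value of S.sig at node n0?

false

1. n0.key = true  [given at root]
2. n2.key = false  [false]
3. n3.key = false  [S₀.key == true]
4. n4.pre = false  [terminal]
5. n3.idx = true  [h.pre == false]
6. n3.cnt = -2  [-2]
7. n3.sig = false  [S.key == true]
8. n5.depth = false  [terminal]
9. n6.env = 1  [terminal]
10. n2.idx = false  [a.depth and S₁.sig]
11. n2.cnt = 0  [S₁.cnt + 2]
12. n2.sig = true  [e.env > 0]
13. n7.fin = false  [S.cnt > 0]
14. n8.acc = 25  [terminal]
15. n9.key = true  [f.acc > 24]
16. n10.pre = true  [terminal]
17. n11.pre = true  [terminal]
18. n9.idx = false  [S.key == false]
19. n9.cnt = 21  [21]
20. n9.sig = false  [S.key == false]
21. n7.val = "qk"  ["qk"]
22. n1.env = 1  [S.cnt + 1]
23. n1.val = 10  [S.cnt + 10]
24. n1.sig = -7  [S.cnt - 7]
25. n12.ok = 17  [terminal]
26. n13.env = 24  [terminal]
27. n0.idx = true  [B.sig > -8]
28. n0.cnt = -9  [(if S.key then B.val else b.ok) - 19]
29. n0.sig = false  [B.val > 10]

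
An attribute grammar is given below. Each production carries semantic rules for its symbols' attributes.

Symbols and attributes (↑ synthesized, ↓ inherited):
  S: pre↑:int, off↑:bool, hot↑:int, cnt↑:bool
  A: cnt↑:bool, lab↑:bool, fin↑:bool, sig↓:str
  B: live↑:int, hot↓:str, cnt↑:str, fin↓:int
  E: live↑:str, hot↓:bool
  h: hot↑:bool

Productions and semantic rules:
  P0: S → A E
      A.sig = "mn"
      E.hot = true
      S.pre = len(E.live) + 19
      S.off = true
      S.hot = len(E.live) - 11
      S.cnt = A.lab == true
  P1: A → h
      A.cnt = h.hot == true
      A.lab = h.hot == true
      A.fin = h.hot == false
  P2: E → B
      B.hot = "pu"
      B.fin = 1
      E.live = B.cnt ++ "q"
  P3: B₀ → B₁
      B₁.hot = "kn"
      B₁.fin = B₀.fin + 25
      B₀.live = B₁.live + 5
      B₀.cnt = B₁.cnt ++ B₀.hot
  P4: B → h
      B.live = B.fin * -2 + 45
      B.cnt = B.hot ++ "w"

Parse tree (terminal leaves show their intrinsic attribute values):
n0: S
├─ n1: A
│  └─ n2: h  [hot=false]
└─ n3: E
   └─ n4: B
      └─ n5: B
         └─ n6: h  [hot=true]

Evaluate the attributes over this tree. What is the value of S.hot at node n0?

1. n1.sig = "mn"  ["mn"]
2. n2.hot = false  [terminal]
3. n1.cnt = false  [h.hot == true]
4. n1.lab = false  [h.hot == true]
5. n1.fin = true  [h.hot == false]
6. n3.hot = true  [true]
7. n4.hot = "pu"  ["pu"]
8. n4.fin = 1  [1]
9. n5.hot = "kn"  ["kn"]
10. n5.fin = 26  [B₀.fin + 25]
11. n6.hot = true  [terminal]
12. n5.live = -7  [B.fin * -2 + 45]
13. n5.cnt = "knw"  [B.hot ++ "w"]
14. n4.live = -2  [B₁.live + 5]
15. n4.cnt = "knwpu"  [B₁.cnt ++ B₀.hot]
16. n3.live = "knwpuq"  [B.cnt ++ "q"]
17. n0.pre = 25  [len(E.live) + 19]
18. n0.off = true  [true]
19. n0.hot = -5  [len(E.live) - 11]
20. n0.cnt = false  [A.lab == true]

-5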